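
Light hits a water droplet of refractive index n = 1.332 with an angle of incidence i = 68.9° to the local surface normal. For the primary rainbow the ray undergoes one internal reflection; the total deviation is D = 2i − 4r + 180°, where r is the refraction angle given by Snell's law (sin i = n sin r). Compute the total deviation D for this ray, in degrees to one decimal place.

sin r = sin 68.9° / 1.332 = 0.9330/1.332 = 0.7004; r = 44.46°.
D = 2·68.9° − 4·44.46° + 180° = 137.80° − 177.84° + 180° = 139.96°.

140.0°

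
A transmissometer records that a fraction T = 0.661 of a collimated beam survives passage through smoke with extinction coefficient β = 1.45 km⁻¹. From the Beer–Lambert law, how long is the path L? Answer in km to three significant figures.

Beer–Lambert: T = exp(−βL) ⇒ L = −ln(T)/β = −ln(0.661)/1.45 = 0.4140/1.45 = 0.2855 km.

0.286 km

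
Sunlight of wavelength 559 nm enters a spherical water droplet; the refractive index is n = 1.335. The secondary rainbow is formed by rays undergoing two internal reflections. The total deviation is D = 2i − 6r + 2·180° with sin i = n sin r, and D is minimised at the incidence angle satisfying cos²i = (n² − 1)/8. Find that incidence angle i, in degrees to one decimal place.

71.8°

cos²i = (1.335² − 1)/8 = (1.78222 − 1)/8 = 0.09778.
cos i = 0.31269, so i = 71.778°.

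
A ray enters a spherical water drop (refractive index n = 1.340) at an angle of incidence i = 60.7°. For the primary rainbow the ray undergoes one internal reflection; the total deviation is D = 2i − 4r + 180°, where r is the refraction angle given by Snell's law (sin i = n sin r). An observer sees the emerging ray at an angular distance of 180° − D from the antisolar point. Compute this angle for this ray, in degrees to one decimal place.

sin r = sin 60.7° / 1.340 = 0.8721/1.340 = 0.6508; r = 40.60°.
D = 2·60.7° − 4·40.60° + 180° = 121.40° − 162.41° + 180° = 138.99°.
Angle from antisolar point = 180° − D = 41.01°.

41.0°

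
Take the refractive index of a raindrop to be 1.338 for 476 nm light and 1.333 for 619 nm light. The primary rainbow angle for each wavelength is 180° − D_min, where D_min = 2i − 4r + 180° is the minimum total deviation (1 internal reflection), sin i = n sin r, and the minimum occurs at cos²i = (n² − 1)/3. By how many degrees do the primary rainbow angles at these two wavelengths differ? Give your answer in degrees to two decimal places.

At 476 nm (n = 1.338): cos²i = 0.26341 → i = 59.120°, r = 39.899°, D_min = 138.643°, rainbow angle = 41.357°.
At 619 nm (n = 1.333): cos²i = 0.25896 → i = 59.410°, r = 40.225°, D_min = 137.922°, rainbow angle = 42.078°.
Angular width = |41.357° − 42.078°| = 0.722°.

0.72°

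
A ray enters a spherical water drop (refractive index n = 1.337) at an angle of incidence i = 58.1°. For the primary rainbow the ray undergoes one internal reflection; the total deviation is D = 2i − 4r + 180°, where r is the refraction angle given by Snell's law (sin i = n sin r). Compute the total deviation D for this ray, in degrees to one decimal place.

sin r = sin 58.1° / 1.337 = 0.8490/1.337 = 0.6350; r = 39.42°.
D = 2·58.1° − 4·39.42° + 180° = 116.20° − 157.67° + 180° = 138.53°.

138.5°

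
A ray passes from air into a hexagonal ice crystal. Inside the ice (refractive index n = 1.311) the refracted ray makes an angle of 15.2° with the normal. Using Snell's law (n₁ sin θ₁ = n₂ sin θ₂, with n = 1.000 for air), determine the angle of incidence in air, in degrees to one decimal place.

20.1°

Snell: sin θ_i = n · sin θ_r = 1.311 × sin 15.2° = 1.311 × 0.2622 = 0.3437.
θ_i = arcsin(0.3437) = 20.10°.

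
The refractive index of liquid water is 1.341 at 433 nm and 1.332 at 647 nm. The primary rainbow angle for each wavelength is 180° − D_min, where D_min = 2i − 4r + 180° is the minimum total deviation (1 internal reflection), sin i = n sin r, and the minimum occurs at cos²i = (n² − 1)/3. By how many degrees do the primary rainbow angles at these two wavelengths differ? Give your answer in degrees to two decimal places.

At 433 nm (n = 1.341): cos²i = 0.26609 → i = 58.946°, r = 39.705°, D_min = 139.071°, rainbow angle = 40.929°.
At 647 nm (n = 1.332): cos²i = 0.25807 → i = 59.469°, r = 40.290°, D_min = 137.776°, rainbow angle = 42.224°.
Angular width = |40.929° − 42.224°| = 1.295°.

1.29°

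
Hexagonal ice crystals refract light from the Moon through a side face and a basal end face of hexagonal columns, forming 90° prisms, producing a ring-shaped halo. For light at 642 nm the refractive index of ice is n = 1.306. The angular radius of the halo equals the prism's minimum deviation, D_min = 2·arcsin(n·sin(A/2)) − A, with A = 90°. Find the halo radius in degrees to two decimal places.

n·sin(A/2) = 1.306 × sin 45° = 1.306 × 0.7071 = 0.9235.
D_min = 2·arcsin(0.9235) − 90° = 2 × 67.440° − 90° = 44.881°.

44.88°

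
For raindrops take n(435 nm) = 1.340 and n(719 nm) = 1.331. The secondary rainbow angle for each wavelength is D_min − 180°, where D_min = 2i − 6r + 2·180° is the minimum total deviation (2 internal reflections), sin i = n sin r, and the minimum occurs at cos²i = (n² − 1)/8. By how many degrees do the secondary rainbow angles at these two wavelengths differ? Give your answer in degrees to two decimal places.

2.34°

At 435 nm (n = 1.340): cos²i = 0.09945 → i = 71.618°, r = 45.088°, D_min = 232.709°, rainbow angle = 52.709°.
At 719 nm (n = 1.331): cos²i = 0.09645 → i = 71.907°, r = 45.575°, D_min = 230.365°, rainbow angle = 50.365°.
Angular width = |52.709° − 50.365°| = 2.344°.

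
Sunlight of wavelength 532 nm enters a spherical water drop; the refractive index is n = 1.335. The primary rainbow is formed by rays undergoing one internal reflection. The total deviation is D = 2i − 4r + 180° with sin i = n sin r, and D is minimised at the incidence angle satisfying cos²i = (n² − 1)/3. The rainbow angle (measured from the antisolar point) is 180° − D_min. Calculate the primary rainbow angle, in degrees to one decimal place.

cos²i = (1.78222 − 1)/3 = 0.26074; i = arccos(0.51063) = 59.294°.
sin r = sin 59.294°/1.335 = 0.64405; r = 40.094°.
D_min = 2·59.294° − 4·40.094° + 180° = 138.212°.
Rainbow angle = 180° − D_min = 41.788°.

41.8°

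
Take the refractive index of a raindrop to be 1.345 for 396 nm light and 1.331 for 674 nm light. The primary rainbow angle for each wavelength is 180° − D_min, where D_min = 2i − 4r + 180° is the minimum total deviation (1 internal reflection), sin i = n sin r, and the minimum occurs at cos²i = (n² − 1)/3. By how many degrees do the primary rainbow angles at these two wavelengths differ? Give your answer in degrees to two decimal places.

At 396 nm (n = 1.345): cos²i = 0.26967 → i = 58.715°, r = 39.448°, D_min = 139.635°, rainbow angle = 40.365°.
At 674 nm (n = 1.331): cos²i = 0.25719 → i = 59.527°, r = 40.356°, D_min = 137.630°, rainbow angle = 42.370°.
Angular width = |40.365° − 42.370°| = 2.005°.

2.01°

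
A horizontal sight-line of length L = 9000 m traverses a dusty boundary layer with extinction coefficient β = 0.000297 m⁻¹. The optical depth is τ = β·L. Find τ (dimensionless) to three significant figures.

τ = β·L = 0.000297 × 9000 = 2.6730.

2.67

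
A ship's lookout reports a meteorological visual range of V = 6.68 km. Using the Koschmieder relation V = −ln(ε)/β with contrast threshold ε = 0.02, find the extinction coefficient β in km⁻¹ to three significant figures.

0.586 km⁻¹

β = −ln(0.02) / V = 3.912 / 6.68 = 0.5856 km⁻¹.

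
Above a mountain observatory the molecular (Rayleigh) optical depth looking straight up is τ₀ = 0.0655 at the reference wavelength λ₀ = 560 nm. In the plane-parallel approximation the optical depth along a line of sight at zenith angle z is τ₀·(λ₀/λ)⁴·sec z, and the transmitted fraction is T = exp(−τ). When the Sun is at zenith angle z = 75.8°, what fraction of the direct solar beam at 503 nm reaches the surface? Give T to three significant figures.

sec 75.8° = 4.0765.
τ = 0.0655 × (560/503)⁴ × 4.0765 = 0.0655 × 1.5363 × 4.0765 = 0.4102.
T = exp(−0.4102) = 0.6635.

0.664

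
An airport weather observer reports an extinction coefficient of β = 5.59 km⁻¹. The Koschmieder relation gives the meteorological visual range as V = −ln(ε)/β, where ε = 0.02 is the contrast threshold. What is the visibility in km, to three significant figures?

0.700 km

V = −ln(0.02) / 5.59 = 3.912 / 5.59 = 0.6998 km.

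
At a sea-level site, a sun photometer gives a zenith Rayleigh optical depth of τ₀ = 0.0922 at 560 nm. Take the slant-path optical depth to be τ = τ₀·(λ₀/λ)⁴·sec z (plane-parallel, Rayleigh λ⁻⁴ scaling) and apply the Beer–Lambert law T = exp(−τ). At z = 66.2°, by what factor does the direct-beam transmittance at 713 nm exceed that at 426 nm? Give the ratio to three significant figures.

1.81

Airmass: sec 66.2° = 2.4780.
τ(713 nm) = 0.0922 × (560/713)⁴ × 2.4780 = 0.0922 × 0.3805 × 2.4780 = 0.0869.
τ(426 nm) = 0.0922 × (560/426)⁴ × 2.4780 = 0.0922 × 2.9862 × 2.4780 = 0.6823.
T(713)/T(426) = exp(τ_B − τ_A) = exp(0.5953) = 1.8136.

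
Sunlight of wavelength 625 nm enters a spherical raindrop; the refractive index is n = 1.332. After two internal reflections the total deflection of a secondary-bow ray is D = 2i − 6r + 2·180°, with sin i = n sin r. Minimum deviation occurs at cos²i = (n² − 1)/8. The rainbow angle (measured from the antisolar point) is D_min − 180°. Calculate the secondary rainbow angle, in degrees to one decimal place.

cos²i = (1.77422 − 1)/8 = 0.09678; i = arccos(0.31109) = 71.875°.
sin r = sin 71.875°/1.332 = 0.71350; r = 45.520°.
D_min = 2·71.875° − 6·45.520° + 360° = 230.628°.
Rainbow angle = D_min − 180° = 50.628°.

50.6°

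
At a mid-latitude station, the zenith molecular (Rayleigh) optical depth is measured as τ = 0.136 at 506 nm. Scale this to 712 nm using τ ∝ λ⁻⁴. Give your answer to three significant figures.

τ(712 nm) = τ(506 nm) × (506/712)⁴ = 0.136 × (0.7107)⁴ = 0.136 × 0.2551 = 0.0347.

0.0347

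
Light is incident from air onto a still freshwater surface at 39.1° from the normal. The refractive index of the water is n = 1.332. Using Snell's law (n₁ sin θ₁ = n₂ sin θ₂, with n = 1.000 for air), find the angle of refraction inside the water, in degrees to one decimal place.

28.3°

Snell: sin θ_r = sin θ_i / n = sin 39.1° / 1.332 = 0.6307 / 1.332 = 0.4735.
θ_r = arcsin(0.4735) = 28.26°.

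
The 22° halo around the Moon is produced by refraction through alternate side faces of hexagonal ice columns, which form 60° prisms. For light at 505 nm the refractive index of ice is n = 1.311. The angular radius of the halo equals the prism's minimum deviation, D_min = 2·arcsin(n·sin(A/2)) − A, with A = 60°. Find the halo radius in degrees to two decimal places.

n·sin(A/2) = 1.311 × sin 30° = 1.311 × 0.5000 = 0.6555.
D_min = 2·arcsin(0.6555) − 60° = 2 × 40.958° − 60° = 21.915°.

21.92°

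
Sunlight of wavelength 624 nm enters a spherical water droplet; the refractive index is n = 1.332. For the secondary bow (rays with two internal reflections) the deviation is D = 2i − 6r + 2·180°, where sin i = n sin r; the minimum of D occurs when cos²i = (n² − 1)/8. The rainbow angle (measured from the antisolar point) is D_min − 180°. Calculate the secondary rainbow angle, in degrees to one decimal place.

cos²i = (1.77422 − 1)/8 = 0.09678; i = arccos(0.31109) = 71.875°.
sin r = sin 71.875°/1.332 = 0.71350; r = 45.520°.
D_min = 2·71.875° − 6·45.520° + 360° = 230.628°.
Rainbow angle = D_min − 180° = 50.628°.

50.6°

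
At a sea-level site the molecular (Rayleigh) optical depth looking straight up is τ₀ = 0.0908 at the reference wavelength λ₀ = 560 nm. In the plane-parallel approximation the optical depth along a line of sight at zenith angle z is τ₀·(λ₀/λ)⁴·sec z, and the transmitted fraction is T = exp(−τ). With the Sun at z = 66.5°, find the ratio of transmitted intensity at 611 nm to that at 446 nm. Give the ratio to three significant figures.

Airmass: sec 66.5° = 2.5078.
τ(611 nm) = 0.0908 × (560/611)⁴ × 2.5078 = 0.0908 × 0.7056 × 2.5078 = 0.1607.
τ(446 nm) = 0.0908 × (560/446)⁴ × 2.5078 = 0.0908 × 2.4855 × 2.5078 = 0.5660.
T(611)/T(446) = exp(τ_B − τ_A) = exp(0.4053) = 1.4997.

1.50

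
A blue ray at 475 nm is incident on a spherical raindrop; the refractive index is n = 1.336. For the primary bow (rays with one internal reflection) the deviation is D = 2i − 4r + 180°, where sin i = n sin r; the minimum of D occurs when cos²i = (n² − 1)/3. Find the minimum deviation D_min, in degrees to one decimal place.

138.4°

cos²i = (1.78490 − 1)/3 = 0.26163; i = arccos(0.51150) = 59.236°.
sin r = sin 59.236°/1.336 = 0.64318; r = 40.029°.
D_min = 2·59.236° − 4·40.029° + 180° = 138.356°.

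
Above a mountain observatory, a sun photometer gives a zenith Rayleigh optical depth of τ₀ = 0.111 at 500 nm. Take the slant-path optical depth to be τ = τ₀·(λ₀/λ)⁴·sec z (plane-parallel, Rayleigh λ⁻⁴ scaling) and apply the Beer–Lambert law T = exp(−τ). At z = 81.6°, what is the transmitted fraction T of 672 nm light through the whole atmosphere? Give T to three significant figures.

sec 81.6° = 6.8454.
τ = 0.111 × (500/672)⁴ × 6.8454 = 0.111 × 0.3065 × 6.8454 = 0.2329.
T = exp(−0.2329) = 0.7923.

0.792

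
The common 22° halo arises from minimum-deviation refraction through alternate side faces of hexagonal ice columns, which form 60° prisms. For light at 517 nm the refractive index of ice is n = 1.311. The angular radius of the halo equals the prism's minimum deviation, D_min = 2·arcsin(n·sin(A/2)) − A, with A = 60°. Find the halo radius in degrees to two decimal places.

21.92°

n·sin(A/2) = 1.311 × sin 30° = 1.311 × 0.5000 = 0.6555.
D_min = 2·arcsin(0.6555) − 60° = 2 × 40.958° − 60° = 21.915°.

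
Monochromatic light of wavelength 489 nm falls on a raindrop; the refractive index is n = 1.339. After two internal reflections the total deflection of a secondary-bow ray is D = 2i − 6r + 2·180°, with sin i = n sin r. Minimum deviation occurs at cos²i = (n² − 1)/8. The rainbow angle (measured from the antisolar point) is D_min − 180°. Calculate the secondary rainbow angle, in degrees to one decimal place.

cos²i = (1.79292 − 1)/8 = 0.09912; i = arccos(0.31483) = 71.650°.
sin r = sin 71.650°/1.339 = 0.70885; r = 45.141°.
D_min = 2·71.650° − 6·45.141° + 360° = 232.451°.
Rainbow angle = D_min − 180° = 52.451°.

52.5°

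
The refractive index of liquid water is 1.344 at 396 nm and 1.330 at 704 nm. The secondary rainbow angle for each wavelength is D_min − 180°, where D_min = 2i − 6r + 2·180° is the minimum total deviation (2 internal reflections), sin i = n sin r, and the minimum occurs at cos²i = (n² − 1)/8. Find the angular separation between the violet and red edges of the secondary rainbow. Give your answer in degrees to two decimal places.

At 396 nm (n = 1.344): cos²i = 0.10079 → i = 71.490°, r = 44.874°, D_min = 233.733°, rainbow angle = 53.733°.
At 704 nm (n = 1.330): cos²i = 0.09611 → i = 71.940°, r = 45.630°, D_min = 230.101°, rainbow angle = 50.101°.
Angular width = |53.733° − 50.101°| = 3.632°.

3.63°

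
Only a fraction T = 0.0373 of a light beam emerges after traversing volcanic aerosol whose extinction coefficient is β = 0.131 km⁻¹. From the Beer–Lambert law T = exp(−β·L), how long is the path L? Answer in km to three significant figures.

Beer–Lambert: T = exp(−βL) ⇒ L = −ln(T)/β = −ln(0.0373)/0.131 = 3.2888/0.131 = 25.11 km.

25.1 km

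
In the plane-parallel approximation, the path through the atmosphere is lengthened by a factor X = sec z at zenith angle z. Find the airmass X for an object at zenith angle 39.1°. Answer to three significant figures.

X = sec z = 1/cos 39.1° = 1/0.7760 = 1.2886.

1.29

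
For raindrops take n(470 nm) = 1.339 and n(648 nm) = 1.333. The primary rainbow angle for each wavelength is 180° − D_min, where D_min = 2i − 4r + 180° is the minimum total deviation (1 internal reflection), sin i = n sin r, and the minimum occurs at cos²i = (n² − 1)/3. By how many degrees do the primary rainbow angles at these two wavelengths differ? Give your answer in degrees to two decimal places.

0.86°

At 470 nm (n = 1.339): cos²i = 0.26431 → i = 59.062°, r = 39.834°, D_min = 138.786°, rainbow angle = 41.214°.
At 648 nm (n = 1.333): cos²i = 0.25896 → i = 59.410°, r = 40.225°, D_min = 137.922°, rainbow angle = 42.078°.
Angular width = |41.214° − 42.078°| = 0.865°.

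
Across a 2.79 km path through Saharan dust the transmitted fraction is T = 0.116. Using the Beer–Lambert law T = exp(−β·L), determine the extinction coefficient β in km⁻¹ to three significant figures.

0.772 km⁻¹

Beer–Lambert: T = exp(−βL) ⇒ β = −ln(T)/L = −ln(0.116)/2.79 = 2.1542/2.79 = 0.7721 km⁻¹.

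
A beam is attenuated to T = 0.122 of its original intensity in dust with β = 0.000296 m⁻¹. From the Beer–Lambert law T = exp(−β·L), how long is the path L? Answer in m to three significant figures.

7110 m

Beer–Lambert: T = exp(−βL) ⇒ L = −ln(T)/β = −ln(0.122)/0.000296 = 2.1037/0.000296 = 7107 m.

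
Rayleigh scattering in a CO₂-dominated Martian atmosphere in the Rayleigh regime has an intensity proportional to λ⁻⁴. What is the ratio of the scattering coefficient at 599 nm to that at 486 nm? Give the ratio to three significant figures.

Rayleigh scattering ∝ λ⁻⁴, so the ratio of coefficients is the inverse fourth power of the wavelength ratio.
σ(599)/σ(486) = (486/599)⁴ = (0.8114)⁴ = 0.4333.

0.433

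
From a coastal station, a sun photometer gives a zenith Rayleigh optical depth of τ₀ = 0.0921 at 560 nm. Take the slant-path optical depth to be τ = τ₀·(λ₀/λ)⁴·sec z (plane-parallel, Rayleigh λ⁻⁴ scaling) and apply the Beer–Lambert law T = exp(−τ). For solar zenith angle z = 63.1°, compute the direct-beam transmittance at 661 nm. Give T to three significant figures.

0.900

sec 63.1° = 2.2103.
τ = 0.0921 × (560/661)⁴ × 2.2103 = 0.0921 × 0.5152 × 2.2103 = 0.1049.
T = exp(−0.1049) = 0.9004.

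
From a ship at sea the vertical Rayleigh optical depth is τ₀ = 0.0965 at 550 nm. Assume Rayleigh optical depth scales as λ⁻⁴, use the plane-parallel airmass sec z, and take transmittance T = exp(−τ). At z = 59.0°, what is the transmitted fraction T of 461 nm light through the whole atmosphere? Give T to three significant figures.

0.684

sec 59.0° = 1.9416.
τ = 0.0965 × (550/461)⁴ × 1.9416 = 0.0965 × 2.0260 × 1.9416 = 0.3796.
T = exp(−0.3796) = 0.6841.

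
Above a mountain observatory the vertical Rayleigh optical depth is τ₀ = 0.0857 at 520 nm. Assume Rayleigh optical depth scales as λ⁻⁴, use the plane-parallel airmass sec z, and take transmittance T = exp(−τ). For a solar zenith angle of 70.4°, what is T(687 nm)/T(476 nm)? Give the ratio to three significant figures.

1.32

Airmass: sec 70.4° = 2.9811.
τ(687 nm) = 0.0857 × (520/687)⁴ × 2.9811 = 0.0857 × 0.3282 × 2.9811 = 0.0839.
τ(476 nm) = 0.0857 × (520/476)⁴ × 2.9811 = 0.0857 × 1.4242 × 2.9811 = 0.3639.
T(687)/T(476) = exp(τ_B − τ_A) = exp(0.2800) = 1.3231.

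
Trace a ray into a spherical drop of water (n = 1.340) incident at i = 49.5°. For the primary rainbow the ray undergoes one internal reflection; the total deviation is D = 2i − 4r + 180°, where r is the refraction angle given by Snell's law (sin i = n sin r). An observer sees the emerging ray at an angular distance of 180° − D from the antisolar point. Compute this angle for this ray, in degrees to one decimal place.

sin r = sin 49.5° / 1.340 = 0.7604/1.340 = 0.5675; r = 34.57°.
D = 2·49.5° − 4·34.57° + 180° = 99.00° − 138.30° + 180° = 140.70°.
Angle from antisolar point = 180° − D = 39.30°.

39.3°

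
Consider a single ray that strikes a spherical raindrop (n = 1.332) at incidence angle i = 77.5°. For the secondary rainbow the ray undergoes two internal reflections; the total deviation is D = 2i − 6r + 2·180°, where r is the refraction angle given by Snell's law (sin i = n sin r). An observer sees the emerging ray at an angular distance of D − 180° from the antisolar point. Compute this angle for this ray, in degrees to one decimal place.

sin r = sin 77.5° / 1.332 = 0.9763/1.332 = 0.7330; r = 47.13°.
D = 2·77.5° − 6·47.13° + 2·180° = 155.00° − 282.81° + 360° = 232.19°.
Angle from antisolar point = D − 180° = 52.19°.

52.2°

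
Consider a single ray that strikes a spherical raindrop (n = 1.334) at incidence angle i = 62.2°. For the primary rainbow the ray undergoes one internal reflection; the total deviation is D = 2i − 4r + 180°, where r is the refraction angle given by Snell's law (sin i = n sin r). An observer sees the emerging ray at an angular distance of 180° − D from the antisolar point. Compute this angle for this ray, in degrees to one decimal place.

sin r = sin 62.2° / 1.334 = 0.8846/1.334 = 0.6631; r = 41.54°.
D = 2·62.2° − 4·41.54° + 180° = 124.40° − 166.15° + 180° = 138.25°.
Angle from antisolar point = 180° − D = 41.75°.

41.7°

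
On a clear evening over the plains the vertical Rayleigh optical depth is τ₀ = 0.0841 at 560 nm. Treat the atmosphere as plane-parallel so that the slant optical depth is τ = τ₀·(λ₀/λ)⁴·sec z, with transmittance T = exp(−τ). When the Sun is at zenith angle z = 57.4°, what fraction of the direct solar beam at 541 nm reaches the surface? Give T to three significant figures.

0.836

sec 57.4° = 1.8561.
τ = 0.0841 × (560/541)⁴ × 1.8561 = 0.0841 × 1.1481 × 1.8561 = 0.1792.
T = exp(−0.1792) = 0.8359.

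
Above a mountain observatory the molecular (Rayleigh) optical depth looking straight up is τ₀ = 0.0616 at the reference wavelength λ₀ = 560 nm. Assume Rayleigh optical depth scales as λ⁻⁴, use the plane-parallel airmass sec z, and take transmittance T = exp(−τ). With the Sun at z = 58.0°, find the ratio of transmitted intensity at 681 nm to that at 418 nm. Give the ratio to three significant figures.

Airmass: sec 58.0° = 1.8871.
τ(681 nm) = 0.0616 × (560/681)⁴ × 1.8871 = 0.0616 × 0.4573 × 1.8871 = 0.0532.
τ(418 nm) = 0.0616 × (560/418)⁴ × 1.8871 = 0.0616 × 3.2214 × 1.8871 = 0.3745.
T(681)/T(418) = exp(τ_B − τ_A) = exp(0.3213) = 1.3789.

1.38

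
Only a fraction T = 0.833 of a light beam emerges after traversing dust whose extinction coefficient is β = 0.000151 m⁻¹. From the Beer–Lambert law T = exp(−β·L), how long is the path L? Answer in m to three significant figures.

Beer–Lambert: T = exp(−βL) ⇒ L = −ln(T)/β = −ln(0.833)/0.000151 = 0.1827/0.000151 = 1210 m.

1210 m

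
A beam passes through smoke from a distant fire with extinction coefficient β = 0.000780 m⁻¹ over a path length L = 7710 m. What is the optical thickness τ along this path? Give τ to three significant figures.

6.01

τ = β·L = 0.000780 × 7710 = 6.0138.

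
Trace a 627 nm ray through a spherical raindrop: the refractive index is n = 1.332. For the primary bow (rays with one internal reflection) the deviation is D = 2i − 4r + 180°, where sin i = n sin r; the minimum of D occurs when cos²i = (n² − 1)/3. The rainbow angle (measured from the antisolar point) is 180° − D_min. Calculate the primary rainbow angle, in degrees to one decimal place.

cos²i = (1.77422 − 1)/3 = 0.25807; i = arccos(0.50801) = 59.469°.
sin r = sin 59.469°/1.332 = 0.64666; r = 40.290°.
D_min = 2·59.469° − 4·40.290° + 180° = 137.776°.
Rainbow angle = 180° − D_min = 42.224°.

42.2°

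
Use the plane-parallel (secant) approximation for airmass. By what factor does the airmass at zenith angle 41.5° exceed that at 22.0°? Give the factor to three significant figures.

1.24

X(41.5°)/X(22.0°) = sec 41.5° / sec 22.0° = cos 22.0° / cos 41.5° = 0.9272/0.7490 = 1.2380.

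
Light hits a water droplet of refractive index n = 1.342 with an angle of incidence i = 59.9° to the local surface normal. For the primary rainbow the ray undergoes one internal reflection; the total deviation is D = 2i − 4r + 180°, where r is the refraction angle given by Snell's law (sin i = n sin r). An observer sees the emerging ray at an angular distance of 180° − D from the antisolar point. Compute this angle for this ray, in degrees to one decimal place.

40.8°

sin r = sin 59.9° / 1.342 = 0.8652/1.342 = 0.6447; r = 40.14°.
D = 2·59.9° − 4·40.14° + 180° = 119.80° − 160.56° + 180° = 139.24°.
Angle from antisolar point = 180° − D = 40.76°.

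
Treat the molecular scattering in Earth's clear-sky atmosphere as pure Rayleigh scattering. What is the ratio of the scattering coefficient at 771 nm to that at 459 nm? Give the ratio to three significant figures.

0.126

Rayleigh scattering ∝ λ⁻⁴, so the ratio of coefficients is the inverse fourth power of the wavelength ratio.
σ(771)/σ(459) = (459/771)⁴ = (0.5953)⁴ = 0.1256.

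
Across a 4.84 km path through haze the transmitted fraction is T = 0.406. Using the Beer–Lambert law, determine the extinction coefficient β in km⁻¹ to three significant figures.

0.186 km⁻¹

Beer–Lambert: T = exp(−βL) ⇒ β = −ln(T)/L = −ln(0.406)/4.84 = 0.9014/4.84 = 0.1862 km⁻¹.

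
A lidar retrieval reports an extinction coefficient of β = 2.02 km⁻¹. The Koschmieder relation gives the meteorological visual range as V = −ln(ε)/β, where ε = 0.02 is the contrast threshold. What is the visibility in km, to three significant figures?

V = −ln(0.02) / 2.02 = 3.912 / 2.02 = 1.9366 km.

1.94 km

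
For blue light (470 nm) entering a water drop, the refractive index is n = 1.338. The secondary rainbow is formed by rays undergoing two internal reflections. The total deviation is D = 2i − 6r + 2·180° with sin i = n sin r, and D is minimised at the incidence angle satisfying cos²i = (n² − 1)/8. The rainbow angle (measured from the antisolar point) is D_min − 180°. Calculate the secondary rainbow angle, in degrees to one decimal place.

cos²i = (1.79024 − 1)/8 = 0.09878; i = arccos(0.31429) = 71.682°.
sin r = sin 71.682°/1.338 = 0.70951; r = 45.195°.
D_min = 2·71.682° − 6·45.195° + 360° = 232.193°.
Rainbow angle = D_min − 180° = 52.193°.

52.2°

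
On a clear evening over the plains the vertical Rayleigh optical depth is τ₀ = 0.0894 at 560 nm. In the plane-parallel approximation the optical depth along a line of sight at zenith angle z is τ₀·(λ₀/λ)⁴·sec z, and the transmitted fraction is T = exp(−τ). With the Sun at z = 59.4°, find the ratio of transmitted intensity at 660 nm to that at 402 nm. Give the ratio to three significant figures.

1.77

Airmass: sec 59.4° = 1.9645.
τ(660 nm) = 0.0894 × (560/660)⁴ × 1.9645 = 0.0894 × 0.5183 × 1.9645 = 0.0910.
τ(402 nm) = 0.0894 × (560/402)⁴ × 1.9645 = 0.0894 × 3.7657 × 1.9645 = 0.6614.
T(660)/T(402) = exp(τ_B − τ_A) = exp(0.5703) = 1.7688.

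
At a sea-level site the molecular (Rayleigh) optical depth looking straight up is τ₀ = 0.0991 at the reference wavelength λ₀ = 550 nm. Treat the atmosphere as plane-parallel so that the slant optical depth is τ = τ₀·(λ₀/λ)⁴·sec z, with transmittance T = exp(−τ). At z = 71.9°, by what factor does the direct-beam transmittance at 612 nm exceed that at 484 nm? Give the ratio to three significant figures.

Airmass: sec 71.9° = 3.2188.
τ(612 nm) = 0.0991 × (550/612)⁴ × 3.2188 = 0.0991 × 0.6523 × 3.2188 = 0.2081.
τ(484 nm) = 0.0991 × (550/484)⁴ × 3.2188 = 0.0991 × 1.6675 × 3.2188 = 0.5319.
T(612)/T(484) = exp(τ_B − τ_A) = exp(0.3238) = 1.3824.

1.38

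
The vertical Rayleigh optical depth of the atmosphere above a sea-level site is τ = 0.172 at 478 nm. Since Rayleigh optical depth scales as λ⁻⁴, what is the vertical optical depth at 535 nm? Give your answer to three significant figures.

τ(535 nm) = τ(478 nm) × (478/535)⁴ = 0.172 × (0.8935)⁴ = 0.172 × 0.6372 = 0.1096.

0.110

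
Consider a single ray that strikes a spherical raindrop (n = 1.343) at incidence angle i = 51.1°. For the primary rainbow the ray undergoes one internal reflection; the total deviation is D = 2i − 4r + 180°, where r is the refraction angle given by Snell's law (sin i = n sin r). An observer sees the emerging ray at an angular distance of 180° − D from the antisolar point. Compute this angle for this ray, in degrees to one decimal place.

sin r = sin 51.1° / 1.343 = 0.7782/1.343 = 0.5795; r = 35.41°.
D = 2·51.1° − 4·35.41° + 180° = 102.20° − 141.66° + 180° = 140.54°.
Angle from antisolar point = 180° − D = 39.46°.

39.5°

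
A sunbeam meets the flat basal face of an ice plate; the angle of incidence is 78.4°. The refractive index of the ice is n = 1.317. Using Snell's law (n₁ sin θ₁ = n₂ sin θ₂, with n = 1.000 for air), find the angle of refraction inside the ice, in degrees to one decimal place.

Snell: sin θ_r = sin θ_i / n = sin 78.4° / 1.317 = 0.9796 / 1.317 = 0.7438.
θ_r = arcsin(0.7438) = 48.06°.

48.1°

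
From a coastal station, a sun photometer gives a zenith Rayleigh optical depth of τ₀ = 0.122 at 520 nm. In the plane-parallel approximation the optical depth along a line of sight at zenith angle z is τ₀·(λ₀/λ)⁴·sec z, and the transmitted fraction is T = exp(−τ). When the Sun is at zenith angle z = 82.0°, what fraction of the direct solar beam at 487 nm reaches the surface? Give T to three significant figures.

sec 82.0° = 7.1853.
τ = 0.122 × (520/487)⁴ × 7.1853 = 0.122 × 1.2999 × 7.1853 = 1.1395.
T = exp(−1.1395) = 0.3200.

0.320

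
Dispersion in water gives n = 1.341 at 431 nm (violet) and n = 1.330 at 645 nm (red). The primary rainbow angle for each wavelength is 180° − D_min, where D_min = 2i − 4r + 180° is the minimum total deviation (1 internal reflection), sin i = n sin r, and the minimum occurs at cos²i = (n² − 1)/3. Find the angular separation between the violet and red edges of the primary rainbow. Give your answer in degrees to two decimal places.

At 431 nm (n = 1.341): cos²i = 0.26609 → i = 58.946°, r = 39.705°, D_min = 139.071°, rainbow angle = 40.929°.
At 645 nm (n = 1.330): cos²i = 0.25630 → i = 59.585°, r = 40.422°, D_min = 137.484°, rainbow angle = 42.516°.
Angular width = |40.929° − 42.516°| = 1.588°.

1.59°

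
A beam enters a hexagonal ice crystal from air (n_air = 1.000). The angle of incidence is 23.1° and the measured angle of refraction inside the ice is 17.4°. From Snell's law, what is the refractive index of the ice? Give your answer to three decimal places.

1.312

n = sin θ_i / sin θ_r = sin 23.1° / sin 17.4° = 0.3923 / 0.2990 = 1.3120.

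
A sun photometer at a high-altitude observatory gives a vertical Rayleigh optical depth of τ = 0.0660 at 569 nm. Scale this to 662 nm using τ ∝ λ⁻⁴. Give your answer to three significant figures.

0.0360

τ(662 nm) = τ(569 nm) × (569/662)⁴ = 0.0660 × (0.8595)⁴ = 0.0660 × 0.5458 = 0.0360.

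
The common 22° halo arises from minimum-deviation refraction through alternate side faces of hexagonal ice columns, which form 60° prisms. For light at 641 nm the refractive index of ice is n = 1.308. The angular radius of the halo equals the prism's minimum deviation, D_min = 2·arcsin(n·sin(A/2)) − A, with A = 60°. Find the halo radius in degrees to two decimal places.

21.69°

n·sin(A/2) = 1.308 × sin 30° = 1.308 × 0.5000 = 0.6540.
D_min = 2·arcsin(0.6540) − 60° = 2 × 40.844° − 60° = 21.688°.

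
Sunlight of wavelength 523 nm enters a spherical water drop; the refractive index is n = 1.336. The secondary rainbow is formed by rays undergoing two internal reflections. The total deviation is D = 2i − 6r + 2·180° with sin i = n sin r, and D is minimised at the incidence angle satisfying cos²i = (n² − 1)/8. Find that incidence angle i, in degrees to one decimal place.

cos²i = (1.336² − 1)/8 = (1.78490 − 1)/8 = 0.09811.
cos i = 0.31323, so i = 71.746°.

71.7°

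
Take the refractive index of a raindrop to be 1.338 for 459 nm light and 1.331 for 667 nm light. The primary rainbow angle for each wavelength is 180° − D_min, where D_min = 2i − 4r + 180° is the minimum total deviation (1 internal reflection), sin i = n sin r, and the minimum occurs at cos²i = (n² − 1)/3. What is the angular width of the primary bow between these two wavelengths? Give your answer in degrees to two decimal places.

1.01°

At 459 nm (n = 1.338): cos²i = 0.26341 → i = 59.120°, r = 39.899°, D_min = 138.643°, rainbow angle = 41.357°.
At 667 nm (n = 1.331): cos²i = 0.25719 → i = 59.527°, r = 40.356°, D_min = 137.630°, rainbow angle = 42.370°.
Angular width = |41.357° − 42.370°| = 1.013°.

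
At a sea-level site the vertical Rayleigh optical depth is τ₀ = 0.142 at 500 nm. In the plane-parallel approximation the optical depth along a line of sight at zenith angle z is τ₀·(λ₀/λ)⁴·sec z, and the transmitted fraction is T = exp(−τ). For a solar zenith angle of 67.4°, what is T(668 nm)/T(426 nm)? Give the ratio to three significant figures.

Airmass: sec 67.4° = 2.6022.
τ(668 nm) = 0.142 × (500/668)⁴ × 2.6022 = 0.142 × 0.3139 × 2.6022 = 0.1160.
τ(426 nm) = 0.142 × (500/426)⁴ × 2.6022 = 0.142 × 1.8978 × 2.6022 = 0.7012.
T(668)/T(426) = exp(τ_B − τ_A) = exp(0.5853) = 1.7954.

1.80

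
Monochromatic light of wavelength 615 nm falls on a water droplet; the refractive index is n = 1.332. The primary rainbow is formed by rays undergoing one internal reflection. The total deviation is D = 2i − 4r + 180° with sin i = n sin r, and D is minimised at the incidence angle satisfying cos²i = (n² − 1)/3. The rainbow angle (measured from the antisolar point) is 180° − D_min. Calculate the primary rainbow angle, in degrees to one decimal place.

42.2°

cos²i = (1.77422 − 1)/3 = 0.25807; i = arccos(0.50801) = 59.469°.
sin r = sin 59.469°/1.332 = 0.64666; r = 40.290°.
D_min = 2·59.469° − 4·40.290° + 180° = 137.776°.
Rainbow angle = 180° − D_min = 42.224°.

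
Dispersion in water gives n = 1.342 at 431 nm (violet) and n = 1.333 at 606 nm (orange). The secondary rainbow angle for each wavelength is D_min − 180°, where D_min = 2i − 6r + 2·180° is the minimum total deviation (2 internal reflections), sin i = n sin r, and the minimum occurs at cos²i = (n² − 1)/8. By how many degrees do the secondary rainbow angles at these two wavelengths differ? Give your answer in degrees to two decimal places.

2.33°

At 431 nm (n = 1.342): cos²i = 0.10012 → i = 71.554°, r = 44.981°, D_min = 233.222°, rainbow angle = 53.222°.
At 606 nm (n = 1.333): cos²i = 0.09711 → i = 71.843°, r = 45.466°, D_min = 230.891°, rainbow angle = 50.891°.
Angular width = |53.222° − 50.891°| = 2.331°.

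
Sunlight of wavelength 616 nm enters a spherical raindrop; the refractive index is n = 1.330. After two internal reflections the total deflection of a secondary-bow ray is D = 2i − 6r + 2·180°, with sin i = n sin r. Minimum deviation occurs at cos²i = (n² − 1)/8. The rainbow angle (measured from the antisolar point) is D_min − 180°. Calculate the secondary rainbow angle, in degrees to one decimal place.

50.1°

cos²i = (1.76890 − 1)/8 = 0.09611; i = arccos(0.31002) = 71.940°.
sin r = sin 71.940°/1.330 = 0.71483; r = 45.630°.
D_min = 2·71.940° − 6·45.630° + 360° = 230.101°.
Rainbow angle = D_min − 180° = 50.101°.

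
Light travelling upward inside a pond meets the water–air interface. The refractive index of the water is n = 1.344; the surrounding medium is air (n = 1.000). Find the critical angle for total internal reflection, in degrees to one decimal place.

sin θ_c = n_air / n = 1.000 / 1.344 = 0.7440.
θ_c = arcsin(0.7440) = 48.08°.

48.1°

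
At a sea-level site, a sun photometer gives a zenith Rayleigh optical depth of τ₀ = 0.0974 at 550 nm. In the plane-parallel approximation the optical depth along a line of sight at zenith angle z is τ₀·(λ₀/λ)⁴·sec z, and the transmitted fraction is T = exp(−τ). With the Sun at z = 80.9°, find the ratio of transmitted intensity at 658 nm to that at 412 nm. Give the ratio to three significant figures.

Airmass: sec 80.9° = 6.3228.
τ(658 nm) = 0.0974 × (550/658)⁴ × 6.3228 = 0.0974 × 0.4881 × 6.3228 = 0.3006.
τ(412 nm) = 0.0974 × (550/412)⁴ × 6.3228 = 0.0974 × 3.1759 × 6.3228 = 1.9558.
T(658)/T(412) = exp(τ_B − τ_A) = exp(1.6552) = 5.2342.

5.23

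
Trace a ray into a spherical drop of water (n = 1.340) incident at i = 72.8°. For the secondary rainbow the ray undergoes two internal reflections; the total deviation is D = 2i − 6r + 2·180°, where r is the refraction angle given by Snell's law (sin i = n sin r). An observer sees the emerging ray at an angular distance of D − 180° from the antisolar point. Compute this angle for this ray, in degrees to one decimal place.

52.8°

sin r = sin 72.8° / 1.340 = 0.9553/1.340 = 0.7129; r = 45.47°.
D = 2·72.8° − 6·45.47° + 2·180° = 145.60° − 272.83° + 360° = 232.77°.
Angle from antisolar point = D − 180° = 52.77°.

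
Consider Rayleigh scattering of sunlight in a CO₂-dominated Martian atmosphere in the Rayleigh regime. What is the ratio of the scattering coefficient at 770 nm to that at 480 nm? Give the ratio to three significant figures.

0.151

Rayleigh scattering ∝ λ⁻⁴, so the ratio of coefficients is the inverse fourth power of the wavelength ratio.
σ(770)/σ(480) = (480/770)⁴ = (0.6234)⁴ = 0.151.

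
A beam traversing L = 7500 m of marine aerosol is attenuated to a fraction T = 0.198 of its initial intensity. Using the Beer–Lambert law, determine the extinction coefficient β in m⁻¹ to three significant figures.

0.000216 m⁻¹

Beer–Lambert: T = exp(−βL) ⇒ β = −ln(T)/L = −ln(0.198)/7500 = 1.6195/7500 = 0.0002159 m⁻¹.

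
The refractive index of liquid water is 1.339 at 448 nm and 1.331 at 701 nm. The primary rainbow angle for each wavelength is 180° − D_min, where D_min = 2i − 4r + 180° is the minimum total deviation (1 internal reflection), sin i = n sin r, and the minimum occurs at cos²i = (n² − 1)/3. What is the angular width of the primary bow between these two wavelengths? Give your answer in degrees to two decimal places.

1.16°

At 448 nm (n = 1.339): cos²i = 0.26431 → i = 59.062°, r = 39.834°, D_min = 138.786°, rainbow angle = 41.214°.
At 701 nm (n = 1.331): cos²i = 0.25719 → i = 59.527°, r = 40.356°, D_min = 137.630°, rainbow angle = 42.370°.
Angular width = |41.214° − 42.370°| = 1.156°.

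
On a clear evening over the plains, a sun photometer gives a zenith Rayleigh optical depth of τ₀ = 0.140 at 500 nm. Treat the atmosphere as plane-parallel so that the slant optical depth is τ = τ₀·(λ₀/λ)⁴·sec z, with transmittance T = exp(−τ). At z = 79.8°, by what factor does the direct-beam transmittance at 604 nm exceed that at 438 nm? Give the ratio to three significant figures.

Airmass: sec 79.8° = 5.6470.
τ(604 nm) = 0.140 × (500/604)⁴ × 5.6470 = 0.140 × 0.4696 × 5.6470 = 0.3713.
τ(438 nm) = 0.140 × (500/438)⁴ × 5.6470 = 0.140 × 1.6982 × 5.6470 = 1.3426.
T(604)/T(438) = exp(τ_B − τ_A) = exp(0.9713) = 2.6413.

2.64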